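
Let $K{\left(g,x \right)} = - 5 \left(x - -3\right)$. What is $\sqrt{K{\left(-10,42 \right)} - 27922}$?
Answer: $i \sqrt{28147} \approx 167.77 i$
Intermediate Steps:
$K{\left(g,x \right)} = -15 - 5 x$ ($K{\left(g,x \right)} = - 5 \left(x + 3\right) = - 5 \left(3 + x\right) = -15 - 5 x$)
$\sqrt{K{\left(-10,42 \right)} - 27922} = \sqrt{\left(-15 - 210\right) - 27922} = \sqrt{-225 - 27922} = \sqrt{-28147} = i \sqrt{28147}$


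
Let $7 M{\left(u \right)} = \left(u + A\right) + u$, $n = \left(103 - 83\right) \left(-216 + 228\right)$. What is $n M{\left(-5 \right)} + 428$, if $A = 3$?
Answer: $188$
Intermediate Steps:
$n = 240$ ($n = 20 \cdot 12 = 240$)
$M{\left(u \right)} = \frac{3}{7} + \frac{2 u}{7}$ ($M{\left(u \right)} = \frac{\left(u + 3\right) + u}{7} = \frac{\left(3 + u\right) + u}{7} = \frac{3 + 2 u}{7} = \frac{3}{7} + \frac{2 u}{7}$)
$n M{\left(-5 \right)} + 428 = 240 \left(\frac{3}{7} + \frac{2}{7} \left(-5\right)\right) + 428 = 240 \left(\frac{3}{7} - \frac{10}{7}\right) + 428 = 240 \left(-1\right) + 428 = -240 + 428 = 188$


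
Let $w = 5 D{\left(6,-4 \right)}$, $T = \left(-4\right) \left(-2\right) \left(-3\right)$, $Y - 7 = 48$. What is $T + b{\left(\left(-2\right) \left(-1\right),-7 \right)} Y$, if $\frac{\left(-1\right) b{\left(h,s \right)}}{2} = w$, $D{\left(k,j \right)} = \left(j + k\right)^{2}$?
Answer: $-2224$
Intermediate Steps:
$Y = 55$ ($Y = 7 + 48 = 55$)
$T = -24$ ($T = 8 \left(-3\right) = -24$)
$w = 20$ ($w = 5 \left(-4 + 6\right)^{2} = 5 \cdot 2^{2} = 5 \cdot 4 = 20$)
$b{\left(h,s \right)} = -40$ ($b{\left(h,s \right)} = \left(-2\right) 20 = -40$)
$T + b{\left(\left(-2\right) \left(-1\right),-7 \right)} Y = -24 - 2200 = -2224$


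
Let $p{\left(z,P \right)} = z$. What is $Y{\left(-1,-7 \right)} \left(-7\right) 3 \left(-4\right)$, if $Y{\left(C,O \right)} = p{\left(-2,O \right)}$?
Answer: $-168$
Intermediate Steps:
$Y{\left(C,O \right)} = -2$
$Y{\left(-1,-7 \right)} \left(-7\right) 3 \left(-4\right) = - 2 \left(-7\right) 3 \left(-4\right) = - 2 \left(\left(-21\right) \left(-4\right)\right) = \left(-2\right) 84 = -168$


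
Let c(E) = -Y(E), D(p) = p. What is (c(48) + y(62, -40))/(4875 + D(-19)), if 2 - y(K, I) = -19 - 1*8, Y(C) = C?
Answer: -19/4856 ≈ -0.0039127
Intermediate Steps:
y(K, I) = 29 (y(K, I) = 2 - (-19 - 1*8) = 2 - (-19 - 8) = 2 - 1*(-27) = 2 + 27 = 29)
c(E) = -E
(c(48) + y(62, -40))/(4875 + D(-19)) = (-1*48 + 29)/(4875 - 19) = (-48 + 29)/4856 = -19*1/4856 = -19/4856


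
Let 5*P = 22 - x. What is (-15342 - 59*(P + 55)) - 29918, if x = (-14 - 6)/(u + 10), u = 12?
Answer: -2682643/55 ≈ -48775.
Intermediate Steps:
x = -10/11 (x = (-14 - 6)/(12 + 10) = -20/22 = -20*1/22 = -10/11 ≈ -0.90909)
P = 252/55 (P = (22 - 1*(-10/11))/5 = (22 + 10/11)/5 = (⅕)*(252/11) = 252/55 ≈ 4.5818)
(-15342 - 59*(P + 55)) - 29918 = (-15342 - 59*(252/55 + 55)) - 29918 = (-15342 - 59*3277/55) - 29918 = (-15342 - 193343/55) - 29918 = -1037153/55 - 29918 = -2682643/55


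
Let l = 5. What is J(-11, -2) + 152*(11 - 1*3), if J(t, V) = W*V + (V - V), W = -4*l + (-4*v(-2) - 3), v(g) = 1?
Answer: 1270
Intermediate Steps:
W = -27 (W = -4*5 + (-4*1 - 3) = -20 + (-4 - 3) = -20 - 7 = -27)
J(t, V) = -27*V (J(t, V) = -27*V + (V - V) = -27*V + 0 = -27*V)
J(-11, -2) + 152*(11 - 1*3) = -27*(-2) + 152*(11 - 1*3) = 54 + 152*(11 - 3) = 54 + 152*8 = 54 + 1216 = 1270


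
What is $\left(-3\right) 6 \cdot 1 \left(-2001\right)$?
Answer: $36018$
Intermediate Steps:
$\left(-3\right) 6 \cdot 1 \left(-2001\right) = \left(-18\right) 1 \left(-2001\right) = \left(-18\right) \left(-2001\right) = 36018$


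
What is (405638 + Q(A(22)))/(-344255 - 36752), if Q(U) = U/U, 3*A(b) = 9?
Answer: -405639/381007 ≈ -1.0646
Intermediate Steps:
A(b) = 3 (A(b) = (1/3)*9 = 3)
Q(U) = 1
(405638 + Q(A(22)))/(-344255 - 36752) = (405638 + 1)/(-344255 - 36752) = 405639/(-381007) = 405639*(-1/381007) = -405639/381007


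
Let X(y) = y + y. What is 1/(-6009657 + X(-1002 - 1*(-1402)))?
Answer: -1/6008857 ≈ -1.6642e-7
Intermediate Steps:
X(y) = 2*y
1/(-6009657 + X(-1002 - 1*(-1402))) = 1/(-6009657 + 2*(-1002 - 1*(-1402))) = 1/(-6009657 + 2*(-1002 + 1402)) = 1/(-6009657 + 2*400) = 1/(-6009657 + 800) = 1/(-6008857) = -1/6008857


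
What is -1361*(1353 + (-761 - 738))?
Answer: 198706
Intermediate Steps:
-1361*(1353 + (-761 - 738)) = -1361*(1353 - 1499) = -1361*(-146) = 198706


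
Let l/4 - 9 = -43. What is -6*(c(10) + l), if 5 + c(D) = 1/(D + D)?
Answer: 8457/10 ≈ 845.70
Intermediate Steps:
c(D) = -5 + 1/(2*D) (c(D) = -5 + 1/(D + D) = -5 + 1/(2*D))
l = -136 (l = 36 + 4*(-43) = 36 - 172 = -136)
-6*(c(10) + l) = -6*((-5 + (½)/10) - 136) = -6*((-5 + (½)*(⅒)) - 136) = -6*((-5 + 1/20) - 136) = -6*(-99/20 - 136) = -6*(-2819/20) = 8457/10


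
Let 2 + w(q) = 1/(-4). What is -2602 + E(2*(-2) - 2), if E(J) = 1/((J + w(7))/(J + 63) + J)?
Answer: -1215210/467 ≈ -2602.2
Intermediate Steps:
w(q) = -9/4 (w(q) = -2 + 1/(-4) = -2 - ¼ = -9/4)
E(J) = 1/(J + (-9/4 + J)/(63 + J)) (E(J) = 1/((J - 9/4)/(J + 63) + J) = 1/((-9/4 + J)/(63 + J) + J) = 1/(J + (-9/4 + J)/(63 + J)))
-2602 + E(2*(-2) - 2) = -2602 + 4*(63 + (2*(-2) - 2))/(-9 + 4*(2*(-2) - 2)² + 256*(2*(-2) - 2)) = -2602 + 4*(63 + (-4 - 2))/(-9 + 4*(-4 - 2)² + 256*(-4 - 2)) = -2602 + 4*(63 - 6)/(-9 + 4*(-6)² + 256*(-6)) = -2602 + 4*57/(-9 + 4*36 - 1536) = -2602 + 4*57/(-9 + 144 - 1536) = -2602 + 4*57/(-1401) = -2602 + 4*(-1/1401)*57 = -2602 - 76/467 = -1215210/467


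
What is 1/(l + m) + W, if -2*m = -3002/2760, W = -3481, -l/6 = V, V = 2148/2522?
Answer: -55325895959/15892679 ≈ -3481.2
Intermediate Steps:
V = 1074/1261 (V = 2148*(1/2522) = 1074/1261 ≈ 0.85170)
l = -6444/1261 (l = -6*1074/1261 = -6444/1261 ≈ -5.1102)
m = 1501/2760 (m = -(-1501)/2760 = -1/2*(-1501/1380) = 1501/2760 ≈ 0.54384)
1/(l + m) + W = 1/(-6444/1261 + 1501/2760) - 3481 = 1/(-15892679/3480360) - 3481 = -3480360/15892679 - 3481 = -55325895959/15892679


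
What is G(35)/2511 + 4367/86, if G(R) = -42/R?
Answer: 18275723/359910 ≈ 50.779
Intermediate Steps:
G(35)/2511 + 4367/86 = -42/35/2511 + 4367/86 = -42*1/35*(1/2511) + 4367*(1/86) = -6/5*1/2511 + 4367/86 = -2/4185 + 4367/86 = 18275723/359910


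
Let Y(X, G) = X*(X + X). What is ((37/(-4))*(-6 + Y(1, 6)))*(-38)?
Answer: -1406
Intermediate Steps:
Y(X, G) = 2*X**2 (Y(X, G) = X*(2*X) = 2*X**2)
((37/(-4))*(-6 + Y(1, 6)))*(-38) = ((37/(-4))*(-6 + 2*1**2))*(-38) = ((37*(-1/4))*(-6 + 2*1))*(-38) = -37*(-6 + 2)/4*(-38) = -37/4*(-4)*(-38) = 37*(-38) = -1406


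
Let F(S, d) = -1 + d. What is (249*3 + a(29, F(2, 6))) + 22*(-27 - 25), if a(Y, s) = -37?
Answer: -434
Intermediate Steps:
(249*3 + a(29, F(2, 6))) + 22*(-27 - 25) = (249*3 - 37) + 22*(-27 - 25) = (747 - 37) + 22*(-52) = 710 - 1144 = -434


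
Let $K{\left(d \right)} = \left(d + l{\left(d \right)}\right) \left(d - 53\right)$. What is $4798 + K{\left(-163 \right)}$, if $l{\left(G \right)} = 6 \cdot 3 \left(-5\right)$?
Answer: $59446$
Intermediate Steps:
$l{\left(G \right)} = -90$ ($l{\left(G \right)} = 18 \left(-5\right) = -90$)
$K{\left(d \right)} = \left(-90 + d\right) \left(-53 + d\right)$ ($K{\left(d \right)} = \left(d - 90\right) \left(d - 53\right) = \left(-90 + d\right) \left(-53 + d\right)$)
$4798 + K{\left(-163 \right)} = 4798 + \left(4770 + \left(-163\right)^{2} - -23309\right) = 4798 + \left(4770 + 26569 + 23309\right) = 4798 + 54648 = 59446$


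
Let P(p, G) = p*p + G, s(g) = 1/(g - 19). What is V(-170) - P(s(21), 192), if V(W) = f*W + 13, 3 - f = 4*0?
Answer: -2757/4 ≈ -689.25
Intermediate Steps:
s(g) = 1/(-19 + g)
P(p, G) = G + p**2 (P(p, G) = p**2 + G = G + p**2)
f = 3 (f = 3 - 4*0 = 3 - 1*0 = 3 + 0 = 3)
V(W) = 13 + 3*W (V(W) = 3*W + 13 = 13 + 3*W)
V(-170) - P(s(21), 192) = (13 + 3*(-170)) - (192 + (1/(-19 + 21))**2) = (13 - 510) - (192 + (1/2)**2) = -497 - (192 + (1/2)**2) = -497 - (192 + 1/4) = -497 - 1*769/4 = -497 - 769/4 = -2757/4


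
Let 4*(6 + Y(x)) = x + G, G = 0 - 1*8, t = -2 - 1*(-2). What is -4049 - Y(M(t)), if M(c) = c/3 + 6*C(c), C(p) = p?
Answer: -4041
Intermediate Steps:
t = 0 (t = -2 + 2 = 0)
G = -8 (G = 0 - 8 = -8)
M(c) = 19*c/3 (M(c) = c/3 + 6*c = 19*c/3)
Y(x) = -8 + x/4 (Y(x) = -6 + (x - 8)/4 = -6 + (-8 + x)/4 = -6 + (-2 + x/4) = -8 + x/4)
-4049 - Y(M(t)) = -4049 - (-8 + ((19/3)*0)/4) = -4049 - (-8 + (¼)*0) = -4049 - (-8 + 0) = -4049 - 1*(-8) = -4049 + 8 = -4041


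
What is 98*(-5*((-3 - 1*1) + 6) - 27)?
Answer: -3626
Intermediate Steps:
98*(-5*((-3 - 1*1) + 6) - 27) = 98*(-5*((-3 - 1) + 6) - 27) = 98*(-5*(-4 + 6) - 27) = 98*(-5*2 - 27) = 98*(-10 - 27) = 98*(-37) = -3626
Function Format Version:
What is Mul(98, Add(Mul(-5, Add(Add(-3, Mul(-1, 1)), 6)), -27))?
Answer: -3626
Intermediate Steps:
Mul(98, Add(Mul(-5, Add(Add(-3, Mul(-1, 1)), 6)), -27)) = Mul(98, Add(Mul(-5, Add(Add(-3, -1), 6)), -27)) = Mul(98, Add(Mul(-5, Add(-4, 6)), -27)) = Mul(98, Add(Mul(-5, 2), -27)) = Mul(98, Add(-10, -27)) = Mul(98, -37) = -3626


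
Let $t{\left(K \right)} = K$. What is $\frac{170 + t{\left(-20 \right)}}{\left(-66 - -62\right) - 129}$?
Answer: $- \frac{150}{133} \approx -1.1278$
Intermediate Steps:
$\frac{170 + t{\left(-20 \right)}}{\left(-66 - -62\right) - 129} = \frac{170 - 20}{\left(-66 - -62\right) - 129} = \frac{150}{\left(-66 + 62\right) - 129} = \frac{150}{-4 - 129} = \frac{150}{-133} = 150 \left(- \frac{1}{133}\right) = - \frac{150}{133}$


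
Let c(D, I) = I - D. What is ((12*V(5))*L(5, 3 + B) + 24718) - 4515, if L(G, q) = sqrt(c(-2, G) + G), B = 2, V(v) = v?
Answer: 20203 + 120*sqrt(3) ≈ 20411.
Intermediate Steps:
L(G, q) = sqrt(2 + 2*G) (L(G, q) = sqrt((G - 1*(-2)) + G) = sqrt((G + 2) + G) = sqrt((2 + G) + G) = sqrt(2 + 2*G))
((12*V(5))*L(5, 3 + B) + 24718) - 4515 = ((12*5)*sqrt(2 + 2*5) + 24718) - 4515 = (60*sqrt(2 + 10) + 24718) - 4515 = (60*sqrt(12) + 24718) - 4515 = (60*(2*sqrt(3)) + 24718) - 4515 = (120*sqrt(3) + 24718) - 4515 = (24718 + 120*sqrt(3)) - 4515 = 20203 + 120*sqrt(3)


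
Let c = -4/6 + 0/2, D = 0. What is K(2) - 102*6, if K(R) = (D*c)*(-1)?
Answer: -612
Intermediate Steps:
c = -⅔ (c = -4*⅙ + 0*(½) = -⅔ + 0 = -⅔ ≈ -0.66667)
K(R) = 0 (K(R) = (0*(-⅔))*(-1) = 0*(-1) = 0)
K(2) - 102*6 = 0 - 102*6 = 0 - 612 = -612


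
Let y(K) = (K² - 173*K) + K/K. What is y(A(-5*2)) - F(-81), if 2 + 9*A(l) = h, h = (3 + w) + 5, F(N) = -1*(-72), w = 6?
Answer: -2699/9 ≈ -299.89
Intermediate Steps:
F(N) = 72
h = 14 (h = (3 + 6) + 5 = 9 + 5 = 14)
A(l) = 4/3 (A(l) = -2/9 + (⅑)*14 = -2/9 + 14/9 = 4/3)
y(K) = 1 + K² - 173*K (y(K) = (K² - 173*K) + 1 = 1 + K² - 173*K)
y(A(-5*2)) - F(-81) = (1 + (4/3)² - 173*4/3) - 1*72 = (1 + 16/9 - 692/3) - 72 = -2051/9 - 72 = -2699/9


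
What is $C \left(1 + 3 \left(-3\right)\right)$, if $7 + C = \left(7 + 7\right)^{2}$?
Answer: $-1512$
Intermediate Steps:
$C = 189$ ($C = -7 + \left(7 + 7\right)^{2} = -7 + 14^{2} = -7 + 196 = 189$)
$C \left(1 + 3 \left(-3\right)\right) = 189 \left(1 + 3 \left(-3\right)\right) = 189 \left(1 - 9\right) = 189 \left(-8\right) = -1512$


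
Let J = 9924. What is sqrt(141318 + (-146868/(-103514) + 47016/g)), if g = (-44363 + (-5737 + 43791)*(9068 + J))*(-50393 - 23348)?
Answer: 4*sqrt(67193429648932380510902660460343550001030)/2758179169878001085 ≈ 375.92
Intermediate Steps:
g = -53290939773905 (g = (-44363 + (-5737 + 43791)*(9068 + 9924))*(-50393 - 23348) = (-44363 + 38054*18992)*(-73741) = (-44363 + 722721568)*(-73741) = 722677205*(-73741) = -53290939773905)
sqrt(141318 + (-146868/(-103514) + 47016/g)) = sqrt(141318 + (-146868/(-103514) + 47016/(-53290939773905))) = sqrt(141318 + (-146868*(-1/103514) + 47016*(-1/53290939773905))) = sqrt(141318 + (73434/51757 - 47016/53290939773905)) = sqrt(141318 + 3913366868923532658/2758179169878001085) = sqrt(389784277295688280862688/2758179169878001085) = 4*sqrt(67193429648932380510902660460343550001030)/2758179169878001085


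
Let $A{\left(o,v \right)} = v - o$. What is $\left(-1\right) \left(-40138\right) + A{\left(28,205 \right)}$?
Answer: $40315$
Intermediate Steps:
$\left(-1\right) \left(-40138\right) + A{\left(28,205 \right)} = \left(-1\right) \left(-40138\right) + \left(205 - 28\right) = 40138 + \left(205 - 28\right) = 40138 + 177 = 40315$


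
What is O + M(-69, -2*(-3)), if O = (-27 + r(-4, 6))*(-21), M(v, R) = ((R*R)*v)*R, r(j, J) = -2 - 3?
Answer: -14232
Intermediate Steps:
r(j, J) = -5
M(v, R) = v*R**3 (M(v, R) = (R**2*v)*R = (v*R**2)*R = v*R**3)
O = 672 (O = (-27 - 5)*(-21) = -32*(-21) = 672)
O + M(-69, -2*(-3)) = 672 - 69*(-2*(-3))**3 = 672 - 69*6**3 = 672 - 69*216 = 672 - 14904 = -14232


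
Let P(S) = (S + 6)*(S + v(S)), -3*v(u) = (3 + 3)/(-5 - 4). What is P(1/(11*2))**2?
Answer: 49688401/18974736 ≈ 2.6187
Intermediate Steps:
v(u) = 2/9 (v(u) = -(3 + 3)/(3*(-5 - 4)) = -2/(-9) = -2*(-1)/9 = -1/3*(-2/3) = 2/9)
P(S) = (6 + S)*(2/9 + S) (P(S) = (S + 6)*(S + 2/9) = (6 + S)*(2/9 + S))
P(1/(11*2))**2 = (4/3 + (1/(11*2))**2 + 56*(1/(11*2))/9)**2 = (4/3 + ((1/11)*(1/2))**2 + 56*((1/11)*(1/2))/9)**2 = (4/3 + (1/22)**2 + (56/9)*(1/22))**2 = (4/3 + 1/484 + 28/99)**2 = (7049/4356)**2 = 49688401/18974736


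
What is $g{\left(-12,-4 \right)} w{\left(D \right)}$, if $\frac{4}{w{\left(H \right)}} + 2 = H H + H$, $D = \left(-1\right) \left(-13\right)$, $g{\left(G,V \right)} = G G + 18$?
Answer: $\frac{18}{5} \approx 3.6$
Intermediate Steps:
$g{\left(G,V \right)} = 18 + G^{2}$ ($g{\left(G,V \right)} = G^{2} + 18 = 18 + G^{2}$)
$D = 13$
$w{\left(H \right)} = \frac{4}{-2 + H + H^{2}}$ ($w{\left(H \right)} = \frac{4}{-2 + \left(H H + H\right)} = \frac{4}{-2 + \left(H^{2} + H\right)} = \frac{4}{-2 + \left(H + H^{2}\right)} = \frac{4}{-2 + H + H^{2}}$)
$g{\left(-12,-4 \right)} w{\left(D \right)} = \left(18 + \left(-12\right)^{2}\right) \frac{4}{-2 + 13 + 13^{2}} = \left(18 + 144\right) \frac{4}{-2 + 13 + 169} = 162 \cdot \frac{4}{180} = 162 \cdot 4 \cdot \frac{1}{180} = 162 \cdot \frac{1}{45} = \frac{18}{5}$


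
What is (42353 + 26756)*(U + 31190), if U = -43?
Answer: 2152538023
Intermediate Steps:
(42353 + 26756)*(U + 31190) = (42353 + 26756)*(-43 + 31190) = 69109*31147 = 2152538023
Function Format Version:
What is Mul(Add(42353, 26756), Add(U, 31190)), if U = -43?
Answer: 2152538023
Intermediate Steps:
Mul(Add(42353, 26756), Add(U, 31190)) = Mul(Add(42353, 26756), Add(-43, 31190)) = Mul(69109, 31147) = 2152538023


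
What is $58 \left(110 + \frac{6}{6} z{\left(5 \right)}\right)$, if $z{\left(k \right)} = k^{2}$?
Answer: $7830$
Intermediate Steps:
$58 \left(110 + \frac{6}{6} z{\left(5 \right)}\right) = 58 \left(110 + \frac{6}{6} \cdot 5^{2}\right) = 58 \left(110 + 6 \cdot \frac{1}{6} \cdot 25\right) = 58 \left(110 + 1 \cdot 25\right) = 58 \left(110 + 25\right) = 58 \cdot 135 = 7830$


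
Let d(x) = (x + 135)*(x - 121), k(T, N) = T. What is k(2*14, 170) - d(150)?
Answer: -8237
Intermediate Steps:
d(x) = (-121 + x)*(135 + x) (d(x) = (135 + x)*(-121 + x) = (-121 + x)*(135 + x))
k(2*14, 170) - d(150) = 2*14 - (-16335 + 150² + 14*150) = 28 - (-16335 + 22500 + 2100) = 28 - 1*8265 = 28 - 8265 = -8237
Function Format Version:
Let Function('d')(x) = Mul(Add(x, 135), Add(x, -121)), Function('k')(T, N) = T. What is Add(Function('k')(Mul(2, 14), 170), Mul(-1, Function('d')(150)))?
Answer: -8237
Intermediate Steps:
Function('d')(x) = Mul(Add(-121, x), Add(135, x)) (Function('d')(x) = Mul(Add(135, x), Add(-121, x)) = Mul(Add(-121, x), Add(135, x)))
Add(Function('k')(Mul(2, 14), 170), Mul(-1, Function('d')(150))) = Add(Mul(2, 14), Mul(-1, Add(-16335, Pow(150, 2), Mul(14, 150)))) = Add(28, Mul(-1, Add(-16335, 22500, 2100))) = Add(28, Mul(-1, 8265)) = Add(28, -8265) = -8237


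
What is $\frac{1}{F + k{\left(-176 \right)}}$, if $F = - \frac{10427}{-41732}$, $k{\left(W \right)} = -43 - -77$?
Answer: $\frac{41732}{1429315} \approx 0.029197$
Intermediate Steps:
$k{\left(W \right)} = 34$ ($k{\left(W \right)} = -43 + 77 = 34$)
$F = \frac{10427}{41732}$ ($F = \left(-10427\right) \left(- \frac{1}{41732}\right) = \frac{10427}{41732} \approx 0.24986$)
$\frac{1}{F + k{\left(-176 \right)}} = \frac{1}{\frac{10427}{41732} + 34} = \frac{1}{\frac{1429315}{41732}} = \frac{41732}{1429315}$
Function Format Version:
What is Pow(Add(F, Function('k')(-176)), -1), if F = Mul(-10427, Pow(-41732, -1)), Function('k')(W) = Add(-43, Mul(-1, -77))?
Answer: Rational(41732, 1429315) ≈ 0.029197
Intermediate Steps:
Function('k')(W) = 34 (Function('k')(W) = Add(-43, 77) = 34)
F = Rational(10427, 41732) (F = Mul(-10427, Rational(-1, 41732)) = Rational(10427, 41732) ≈ 0.24986)
Pow(Add(F, Function('k')(-176)), -1) = Pow(Add(Rational(10427, 41732), 34), -1) = Pow(Rational(1429315, 41732), -1) = Rational(41732, 1429315)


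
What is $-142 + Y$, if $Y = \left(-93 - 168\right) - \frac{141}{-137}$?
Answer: $- \frac{55070}{137} \approx -401.97$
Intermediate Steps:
$Y = - \frac{35616}{137}$ ($Y = -261 - - \frac{141}{137} = -261 + \frac{141}{137} = - \frac{35616}{137} \approx -259.97$)
$-142 + Y = -142 - \frac{35616}{137} = - \frac{55070}{137}$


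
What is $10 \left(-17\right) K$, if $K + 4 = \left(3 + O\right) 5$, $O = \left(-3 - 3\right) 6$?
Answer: $28730$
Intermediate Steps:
$O = -36$ ($O = \left(-6\right) 6 = -36$)
$K = -169$ ($K = -4 + \left(3 - 36\right) 5 = -4 - 165 = -169$)
$10 \left(-17\right) K = 10 \left(-17\right) \left(-169\right) = \left(-170\right) \left(-169\right) = 28730$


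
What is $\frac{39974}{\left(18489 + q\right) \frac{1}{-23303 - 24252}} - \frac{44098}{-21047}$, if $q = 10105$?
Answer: $- \frac{20004159659789}{300908959} \approx -66479.0$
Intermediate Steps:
$\frac{39974}{\left(18489 + q\right) \frac{1}{-23303 - 24252}} - \frac{44098}{-21047} = \frac{39974}{\left(18489 + 10105\right) \frac{1}{-23303 - 24252}} - \frac{44098}{-21047} = \frac{39974}{28594 \frac{1}{-47555}} - - \frac{44098}{21047} = \frac{39974}{28594 \left(- \frac{1}{47555}\right)} + \frac{44098}{21047} = \frac{39974}{- \frac{28594}{47555}} + \frac{44098}{21047} = 39974 \left(- \frac{47555}{28594}\right) + \frac{44098}{21047} = - \frac{950481785}{14297} + \frac{44098}{21047} = - \frac{20004159659789}{300908959}$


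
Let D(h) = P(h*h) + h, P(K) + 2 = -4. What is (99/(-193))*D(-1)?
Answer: 693/193 ≈ 3.5907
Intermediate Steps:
P(K) = -6 (P(K) = -2 - 4 = -6)
D(h) = -6 + h
(99/(-193))*D(-1) = (99/(-193))*(-6 - 1) = -1/193*99*(-7) = -99/193*(-7) = 693/193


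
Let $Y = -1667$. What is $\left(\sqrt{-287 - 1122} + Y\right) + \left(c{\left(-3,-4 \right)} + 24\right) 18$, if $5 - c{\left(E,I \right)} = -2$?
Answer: $-1109 + i \sqrt{1409} \approx -1109.0 + 37.537 i$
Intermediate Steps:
$c{\left(E,I \right)} = 7$ ($c{\left(E,I \right)} = 5 - -2 = 5 + 2 = 7$)
$\left(\sqrt{-287 - 1122} + Y\right) + \left(c{\left(-3,-4 \right)} + 24\right) 18 = \left(\sqrt{-287 - 1122} - 1667\right) + \left(7 + 24\right) 18 = \left(\sqrt{-1409} - 1667\right) + 31 \cdot 18 = \left(i \sqrt{1409} - 1667\right) + 558 = \left(-1667 + i \sqrt{1409}\right) + 558 = -1109 + i \sqrt{1409}$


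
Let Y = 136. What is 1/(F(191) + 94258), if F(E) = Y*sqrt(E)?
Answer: 47129/4440518914 - 34*sqrt(191)/2220259457 ≈ 1.0402e-5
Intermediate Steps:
F(E) = 136*sqrt(E)
1/(F(191) + 94258) = 1/(136*sqrt(191) + 94258) = 1/(94258 + 136*sqrt(191))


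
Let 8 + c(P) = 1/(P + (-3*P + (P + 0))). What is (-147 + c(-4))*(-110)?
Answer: 34045/2 ≈ 17023.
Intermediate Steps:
c(P) = -8 - 1/P (c(P) = -8 + 1/(P + (-3*P + (P + 0))) = -8 + 1/(P + (-3*P + P)) = -8 + 1/(P - 2*P) = -8 + 1/(-P) = -8 - 1/P)
(-147 + c(-4))*(-110) = (-147 + (-8 - 1/(-4)))*(-110) = (-147 + (-8 - 1*(-¼)))*(-110) = (-147 + (-8 + ¼))*(-110) = (-147 - 31/4)*(-110) = -619/4*(-110) = 34045/2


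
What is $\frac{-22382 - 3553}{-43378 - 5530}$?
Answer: $\frac{25935}{48908} \approx 0.53028$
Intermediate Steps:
$\frac{-22382 - 3553}{-43378 - 5530} = - \frac{25935}{-43378 - 5530} = - \frac{25935}{-48908} = \left(-25935\right) \left(- \frac{1}{48908}\right) = \frac{25935}{48908}$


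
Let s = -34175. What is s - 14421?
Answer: -48596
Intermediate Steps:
s - 14421 = -34175 - 14421 = -48596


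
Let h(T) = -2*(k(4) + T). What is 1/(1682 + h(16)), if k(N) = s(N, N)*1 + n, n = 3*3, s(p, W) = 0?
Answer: 1/1632 ≈ 0.00061275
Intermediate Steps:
n = 9
k(N) = 9 (k(N) = 0*1 + 9 = 0 + 9 = 9)
h(T) = -18 - 2*T (h(T) = -2*(9 + T) = -18 - 2*T)
1/(1682 + h(16)) = 1/(1682 + (-18 - 2*16)) = 1/(1682 + (-18 - 32)) = 1/(1682 - 50) = 1/1632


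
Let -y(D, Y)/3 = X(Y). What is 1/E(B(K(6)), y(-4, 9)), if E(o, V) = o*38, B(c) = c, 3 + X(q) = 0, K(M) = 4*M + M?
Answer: 1/1140 ≈ 0.00087719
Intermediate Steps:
K(M) = 5*M
X(q) = -3 (X(q) = -3 + 0 = -3)
y(D, Y) = 9 (y(D, Y) = -3*(-3) = 9)
E(o, V) = 38*o
1/E(B(K(6)), y(-4, 9)) = 1/(38*(5*6)) = 1/(38*30) = 1/1140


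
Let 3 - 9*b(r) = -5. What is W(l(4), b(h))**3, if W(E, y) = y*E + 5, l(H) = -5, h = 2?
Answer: 125/729 ≈ 0.17147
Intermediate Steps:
b(r) = 8/9 (b(r) = 1/3 - 1/9*(-5) = 1/3 + 5/9 = 8/9)
W(E, y) = 5 + E*y (W(E, y) = E*y + 5 = 5 + E*y)
W(l(4), b(h))**3 = (5 - 5*8/9)**3 = (5 - 40/9)**3 = (5/9)**3 = 125/729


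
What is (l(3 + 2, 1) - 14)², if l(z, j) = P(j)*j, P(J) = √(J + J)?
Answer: (14 - √2)² ≈ 158.40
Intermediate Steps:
P(J) = √2*√J (P(J) = √(2*J) = √2*√J)
l(z, j) = √2*j^(3/2) (l(z, j) = (√2*√j)*j = √2*j^(3/2))
(l(3 + 2, 1) - 14)² = (√2*1^(3/2) - 14)² = (√2*1 - 14)² = (√2 - 14)² = (-14 + √2)²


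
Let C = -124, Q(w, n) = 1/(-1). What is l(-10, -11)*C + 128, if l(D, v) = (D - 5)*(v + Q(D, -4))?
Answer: -22192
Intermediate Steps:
Q(w, n) = -1
l(D, v) = (-1 + v)*(-5 + D) (l(D, v) = (D - 5)*(v - 1) = (-5 + D)*(-1 + v) = (-1 + v)*(-5 + D))
l(-10, -11)*C + 128 = (5 - 1*(-10) - 5*(-11) - 10*(-11))*(-124) + 128 = (5 + 10 + 55 + 110)*(-124) + 128 = 180*(-124) + 128 = -22320 + 128 = -22192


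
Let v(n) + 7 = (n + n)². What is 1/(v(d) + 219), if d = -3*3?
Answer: 1/536 ≈ 0.0018657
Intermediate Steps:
d = -9
v(n) = -7 + 4*n² (v(n) = -7 + (n + n)² = -7 + (2*n)² = -7 + 4*n²)
1/(v(d) + 219) = 1/((-7 + 4*(-9)²) + 219) = 1/((-7 + 4*81) + 219) = 1/((-7 + 324) + 219) = 1/(317 + 219) = 1/536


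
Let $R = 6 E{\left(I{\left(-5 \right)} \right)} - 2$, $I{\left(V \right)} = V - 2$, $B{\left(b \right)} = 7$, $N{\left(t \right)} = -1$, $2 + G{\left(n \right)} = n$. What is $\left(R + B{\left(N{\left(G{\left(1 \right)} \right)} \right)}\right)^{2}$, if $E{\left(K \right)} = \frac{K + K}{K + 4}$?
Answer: $1089$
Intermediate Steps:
$G{\left(n \right)} = -2 + n$
$I{\left(V \right)} = -2 + V$
$E{\left(K \right)} = \frac{2 K}{4 + K}$
$R = 26$ ($R = 6 \frac{2 \left(-2 - 5\right)}{4 - 7} - 2 = 6 \cdot 2 \left(-7\right) \frac{1}{4 - 7} - 2 = 6 \cdot 2 \left(-7\right) \frac{1}{-3} - 2 = 6 \cdot 2 \left(-7\right) \left(- \frac{1}{3}\right) - 2 = 6 \cdot \frac{14}{3} - 2 = 28 - 2 = 26$)
$\left(R + B{\left(N{\left(G{\left(1 \right)} \right)} \right)}\right)^{2} = \left(26 + 7\right)^{2} = 33^{2} = 1089$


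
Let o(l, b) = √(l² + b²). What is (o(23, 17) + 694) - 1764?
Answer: -1070 + √818 ≈ -1041.4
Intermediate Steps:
o(l, b) = √(b² + l²)
(o(23, 17) + 694) - 1764 = (√(17² + 23²) + 694) - 1764 = (√(289 + 529) + 694) - 1764 = (√818 + 694) - 1764 = (694 + √818) - 1764 = -1070 + √818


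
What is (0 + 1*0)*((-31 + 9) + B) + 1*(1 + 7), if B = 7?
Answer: 8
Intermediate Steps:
(0 + 1*0)*((-31 + 9) + B) + 1*(1 + 7) = (0 + 1*0)*((-31 + 9) + 7) + 1*(1 + 7) = (0 + 0)*(-22 + 7) + 1*8 = 0*(-15) + 8 = 0 + 8 = 8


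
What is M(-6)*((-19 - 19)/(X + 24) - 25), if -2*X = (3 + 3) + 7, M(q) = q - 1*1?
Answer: 951/5 ≈ 190.20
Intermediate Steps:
M(q) = -1 + q (M(q) = q - 1 = -1 + q)
X = -13/2 (X = -((3 + 3) + 7)/2 = -(6 + 7)/2 = -1/2*13 = -13/2 ≈ -6.5000)
M(-6)*((-19 - 19)/(X + 24) - 25) = (-1 - 6)*((-19 - 19)/(-13/2 + 24) - 25) = -7*(-38/35/2 - 25) = -7*(-38*2/35 - 25) = -7*(-76/35 - 25) = -7*(-951/35) = 951/5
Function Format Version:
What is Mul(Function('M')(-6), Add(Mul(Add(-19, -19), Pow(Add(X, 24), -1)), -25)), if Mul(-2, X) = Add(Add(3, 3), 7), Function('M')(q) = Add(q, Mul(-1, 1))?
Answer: Rational(951, 5) ≈ 190.20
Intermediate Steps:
Function('M')(q) = Add(-1, q) (Function('M')(q) = Add(q, -1) = Add(-1, q))
X = Rational(-13, 2) (X = Mul(Rational(-1, 2), Add(Add(3, 3), 7)) = Mul(Rational(-1, 2), Add(6, 7)) = Mul(Rational(-1, 2), 13) = Rational(-13, 2) ≈ -6.5000)
Mul(Function('M')(-6), Add(Mul(Add(-19, -19), Pow(Add(X, 24), -1)), -25)) = Mul(Add(-1, -6), Add(Mul(Add(-19, -19), Pow(Add(Rational(-13, 2), 24), -1)), -25)) = Mul(-7, Add(Mul(-38, Pow(Rational(35, 2), -1)), -25)) = Mul(-7, Add(Mul(-38, Rational(2, 35)), -25)) = Mul(-7, Add(Rational(-76, 35), -25)) = Mul(-7, Rational(-951, 35)) = Rational(951, 5)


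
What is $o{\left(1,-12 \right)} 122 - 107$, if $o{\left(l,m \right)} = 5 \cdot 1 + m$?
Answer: $-961$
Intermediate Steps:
$o{\left(l,m \right)} = 5 + m$
$o{\left(1,-12 \right)} 122 - 107 = \left(5 - 12\right) 122 - 107 = \left(-7\right) 122 - 107 = -854 - 107 = -961$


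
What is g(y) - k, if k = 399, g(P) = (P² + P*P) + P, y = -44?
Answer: 3429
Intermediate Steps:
g(P) = P + 2*P² (g(P) = (P² + P²) + P = 2*P² + P = P + 2*P²)
g(y) - k = -44*(1 + 2*(-44)) - 1*399 = -44*(1 - 88) - 399 = -44*(-87) - 399 = 3828 - 399 = 3429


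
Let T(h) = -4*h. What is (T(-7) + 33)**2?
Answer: 3721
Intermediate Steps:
(T(-7) + 33)**2 = (-4*(-7) + 33)**2 = (28 + 33)**2 = 61**2 = 3721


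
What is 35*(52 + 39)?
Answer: 3185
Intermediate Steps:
35*(52 + 39) = 35*91 = 3185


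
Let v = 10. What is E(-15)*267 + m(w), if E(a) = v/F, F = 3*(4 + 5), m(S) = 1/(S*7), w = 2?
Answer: 12469/126 ≈ 98.960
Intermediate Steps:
m(S) = 1/(7*S)
F = 27 (F = 3*9 = 27)
E(a) = 10/27
E(-15)*267 + m(w) = (10/27)*267 + (⅐)/2 = 890/9 + (⅐)*(½) = 890/9 + 1/14 = 12469/126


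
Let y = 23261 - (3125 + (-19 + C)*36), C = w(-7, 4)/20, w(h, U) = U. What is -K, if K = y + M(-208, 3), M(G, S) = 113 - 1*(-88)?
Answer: -105069/5 ≈ -21014.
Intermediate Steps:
C = ⅕ (C = 4/20 = 4*(1/20) = ⅕ ≈ 0.20000)
M(G, S) = 201 (M(G, S) = 113 + 88 = 201)
y = 104064/5 (y = 23261 - (3125 + (-19 + ⅕)*36) = 23261 - (3125 - 94/5*36) = 23261 - (3125 - 3384/5) = 23261 - 1*12241/5 = 23261 - 12241/5 = 104064/5 ≈ 20813.)
K = 105069/5 (K = 104064/5 + 201 = 105069/5 ≈ 21014.)
-K = -1*105069/5 = -105069/5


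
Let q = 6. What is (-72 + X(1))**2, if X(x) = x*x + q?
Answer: 4225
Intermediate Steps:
X(x) = 6 + x**2 (X(x) = x*x + 6 = x**2 + 6 = 6 + x**2)
(-72 + X(1))**2 = (-72 + (6 + 1**2))**2 = (-72 + (6 + 1))**2 = (-72 + 7)**2 = (-65)**2 = 4225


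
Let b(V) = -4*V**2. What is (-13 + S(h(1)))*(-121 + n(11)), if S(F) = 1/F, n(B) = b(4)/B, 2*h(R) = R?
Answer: 1395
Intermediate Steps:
h(R) = R/2
n(B) = -64/B (n(B) = (-4*4**2)/B = (-4*16)/B = -64/B)
(-13 + S(h(1)))*(-121 + n(11)) = (-13 + 1/((1/2)*1))*(-121 - 64/11) = (-13 + 1/(1/2))*(-121 - 64*1/11) = (-13 + 2)*(-121 - 64/11) = -11*(-1395/11) = 1395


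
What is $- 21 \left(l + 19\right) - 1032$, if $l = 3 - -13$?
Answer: $-1767$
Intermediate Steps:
$l = 16$ ($l = 3 + 13 = 16$)
$- 21 \left(l + 19\right) - 1032 = - 21 \left(16 + 19\right) - 1032 = \left(-21\right) 35 - 1032 = -735 - 1032 = -1767$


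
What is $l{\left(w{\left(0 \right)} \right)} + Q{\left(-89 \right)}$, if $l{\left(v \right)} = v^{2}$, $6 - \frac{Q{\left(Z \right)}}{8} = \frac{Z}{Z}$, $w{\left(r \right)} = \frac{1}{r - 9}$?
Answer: $\frac{3241}{81} \approx 40.012$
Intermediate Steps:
$w{\left(r \right)} = \frac{1}{-9 + r}$
$Q{\left(Z \right)} = 40$ ($Q{\left(Z \right)} = 48 - 8 \frac{Z}{Z} = 48 - 8 = 40$)
$l{\left(w{\left(0 \right)} \right)} + Q{\left(-89 \right)} = \left(\frac{1}{-9 + 0}\right)^{2} + 40 = \left(\frac{1}{-9}\right)^{2} + 40 = \left(- \frac{1}{9}\right)^{2} + 40 = \frac{1}{81} + 40 = \frac{3241}{81}$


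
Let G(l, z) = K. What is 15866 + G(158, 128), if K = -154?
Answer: 15712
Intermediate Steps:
G(l, z) = -154
15866 + G(158, 128) = 15866 - 154 = 15712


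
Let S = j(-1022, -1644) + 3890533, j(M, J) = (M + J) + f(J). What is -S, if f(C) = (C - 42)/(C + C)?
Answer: -2130551397/548 ≈ -3.8879e+6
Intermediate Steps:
f(C) = (-42 + C)/(2*C) (f(C) = (-42 + C)/((2*C)) = (-42 + C)*(1/(2*C)) = (-42 + C)/(2*C))
j(M, J) = J + M + (-42 + J)/(2*J) (j(M, J) = (M + J) + (-42 + J)/(2*J) = (J + M) + (-42 + J)/(2*J) = J + M + (-42 + J)/(2*J))
S = 2130551397/548 (S = (½ - 1644 - 1022 - 21/(-1644)) + 3890533 = (½ - 1644 - 1022 - 21*(-1/1644)) + 3890533 = (½ - 1644 - 1022 + 7/548) + 3890533 = -1460687/548 + 3890533 = 2130551397/548 ≈ 3.8879e+6)
-S = -1*2130551397/548 = -2130551397/548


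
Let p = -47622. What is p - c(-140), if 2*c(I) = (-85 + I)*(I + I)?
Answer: -79122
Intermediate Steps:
c(I) = I*(-85 + I) (c(I) = ((-85 + I)*(I + I))/2 = ((-85 + I)*(2*I))/2 = (2*I*(-85 + I))/2 = I*(-85 + I))
p - c(-140) = -47622 - (-140)*(-85 - 140) = -47622 - (-140)*(-225) = -47622 - 1*31500 = -47622 - 31500 = -79122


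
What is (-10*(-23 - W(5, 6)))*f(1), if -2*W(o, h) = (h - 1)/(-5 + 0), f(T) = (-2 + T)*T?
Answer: -235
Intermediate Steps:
f(T) = T*(-2 + T)
W(o, h) = -⅒ + h/10 (W(o, h) = -(h - 1)/(2*(-5 + 0)) = -(-1 + h)/(2*(-5)) = -(-1 + h)*(-1)/(2*5) = -(⅕ - h/5)/2 = -⅒ + h/10)
(-10*(-23 - W(5, 6)))*f(1) = (-10*(-23 - (-⅒ + (⅒)*6)))*(1*(-2 + 1)) = (-10*(-23 - (-⅒ + ⅗)))*(1*(-1)) = -10*(-23 - 1*½)*(-1) = -10*(-23 - ½)*(-1) = -10*(-47/2)*(-1) = 235*(-1) = -235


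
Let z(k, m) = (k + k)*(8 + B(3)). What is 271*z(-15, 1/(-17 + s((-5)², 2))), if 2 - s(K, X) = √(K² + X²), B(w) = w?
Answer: -89430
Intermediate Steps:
s(K, X) = 2 - √(K² + X²)
z(k, m) = 22*k (z(k, m) = (k + k)*(8 + 3) = (2*k)*11 = 22*k)
271*z(-15, 1/(-17 + s((-5)², 2))) = 271*(22*(-15)) = 271*(-330) = -89430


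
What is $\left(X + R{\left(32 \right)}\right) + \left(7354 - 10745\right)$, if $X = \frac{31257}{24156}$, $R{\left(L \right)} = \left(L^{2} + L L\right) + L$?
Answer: $- \frac{3515251}{2684} \approx -1309.7$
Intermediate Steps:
$R{\left(L \right)} = L + 2 L^{2}$ ($R{\left(L \right)} = \left(L^{2} + L^{2}\right) + L = 2 L^{2} + L = L + 2 L^{2}$)
$X = \frac{3473}{2684}$ ($X = 31257 \cdot \frac{1}{24156} = \frac{3473}{2684} \approx 1.294$)
$\left(X + R{\left(32 \right)}\right) + \left(7354 - 10745\right) = \left(\frac{3473}{2684} + 32 \left(1 + 2 \cdot 32\right)\right) + \left(7354 - 10745\right) = \left(\frac{3473}{2684} + 32 \left(1 + 64\right)\right) - 3391 = \left(\frac{3473}{2684} + 32 \cdot 65\right) - 3391 = \left(\frac{3473}{2684} + 2080\right) - 3391 = \frac{5586193}{2684} - 3391 = - \frac{3515251}{2684}$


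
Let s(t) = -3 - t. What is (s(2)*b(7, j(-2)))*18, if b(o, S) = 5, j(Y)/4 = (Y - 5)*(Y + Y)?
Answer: -450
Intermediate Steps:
j(Y) = 8*Y*(-5 + Y) (j(Y) = 4*((Y - 5)*(Y + Y)) = 4*((-5 + Y)*(2*Y)) = 4*(2*Y*(-5 + Y)) = 8*Y*(-5 + Y))
(s(2)*b(7, j(-2)))*18 = ((-3 - 1*2)*5)*18 = ((-3 - 2)*5)*18 = -5*5*18 = -25*18 = -450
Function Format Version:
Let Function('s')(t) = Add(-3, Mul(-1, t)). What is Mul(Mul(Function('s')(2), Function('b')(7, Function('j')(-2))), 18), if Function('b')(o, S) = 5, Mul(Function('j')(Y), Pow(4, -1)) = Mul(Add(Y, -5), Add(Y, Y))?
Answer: -450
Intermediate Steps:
Function('j')(Y) = Mul(8, Y, Add(-5, Y)) (Function('j')(Y) = Mul(4, Mul(Add(Y, -5), Add(Y, Y))) = Mul(4, Mul(Add(-5, Y), Mul(2, Y))) = Mul(4, Mul(2, Y, Add(-5, Y))) = Mul(8, Y, Add(-5, Y)))
Mul(Mul(Function('s')(2), Function('b')(7, Function('j')(-2))), 18) = Mul(Mul(Add(-3, Mul(-1, 2)), 5), 18) = Mul(Mul(Add(-3, -2), 5), 18) = Mul(Mul(-5, 5), 18) = Mul(-25, 18) = -450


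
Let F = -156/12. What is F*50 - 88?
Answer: -738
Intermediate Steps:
F = -13 (F = -156*1/12 = -13)
F*50 - 88 = -13*50 - 88 = -650 - 88 = -738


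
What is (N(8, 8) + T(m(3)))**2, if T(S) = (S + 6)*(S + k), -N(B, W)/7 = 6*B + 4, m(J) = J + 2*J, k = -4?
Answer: 83521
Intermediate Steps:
m(J) = 3*J
N(B, W) = -28 - 42*B (N(B, W) = -7*(6*B + 4) = -7*(4 + 6*B) = -28 - 42*B)
T(S) = (-4 + S)*(6 + S) (T(S) = (S + 6)*(S - 4) = (6 + S)*(-4 + S) = (-4 + S)*(6 + S))
(N(8, 8) + T(m(3)))**2 = ((-28 - 42*8) + (-24 + (3*3)**2 + 2*(3*3)))**2 = ((-28 - 336) + (-24 + 9**2 + 2*9))**2 = (-364 + (-24 + 81 + 18))**2 = (-364 + 75)**2 = (-289)**2 = 83521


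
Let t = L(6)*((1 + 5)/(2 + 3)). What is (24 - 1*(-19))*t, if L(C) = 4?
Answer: 1032/5 ≈ 206.40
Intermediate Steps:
t = 24/5 (t = 4*((1 + 5)/(2 + 3)) = 4*(6/5) = 24/5 ≈ 4.8000)
(24 - 1*(-19))*t = (24 - 1*(-19))*(24/5) = (24 + 19)*(24/5) = 43*(24/5) = 1032/5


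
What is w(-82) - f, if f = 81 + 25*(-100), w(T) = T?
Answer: 2337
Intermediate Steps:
f = -2419 (f = 81 - 2500 = -2419)
w(-82) - f = -82 - 1*(-2419) = -82 + 2419 = 2337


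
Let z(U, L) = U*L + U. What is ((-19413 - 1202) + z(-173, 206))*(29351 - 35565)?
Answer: 350631164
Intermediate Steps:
z(U, L) = U + L*U (z(U, L) = L*U + U = U + L*U)
((-19413 - 1202) + z(-173, 206))*(29351 - 35565) = ((-19413 - 1202) - 173*(1 + 206))*(29351 - 35565) = (-20615 - 173*207)*(-6214) = (-20615 - 35811)*(-6214) = -56426*(-6214) = 350631164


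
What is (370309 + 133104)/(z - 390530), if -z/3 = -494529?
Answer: 503413/1093057 ≈ 0.46056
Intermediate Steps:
z = 1483587 (z = -3*(-494529) = 1483587)
(370309 + 133104)/(z - 390530) = (370309 + 133104)/(1483587 - 390530) = 503413/1093057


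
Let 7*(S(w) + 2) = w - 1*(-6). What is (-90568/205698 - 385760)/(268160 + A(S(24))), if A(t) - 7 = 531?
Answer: -19837537762/13817660301 ≈ -1.4357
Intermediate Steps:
S(w) = -8/7 + w/7 (S(w) = -2 + (w - 1*(-6))/7 = -2 + (w + 6)/7 = -2 + (6 + w)/7 = -2 + (6/7 + w/7) = -8/7 + w/7)
A(t) = 538 (A(t) = 7 + 531 = 538)
(-90568/205698 - 385760)/(268160 + A(S(24))) = (-90568/205698 - 385760)/(268160 + 538) = (-90568*1/205698 - 385760)/268698 = (-45284/102849 - 385760)*(1/268698) = -39675075524/102849*1/268698 = -19837537762/13817660301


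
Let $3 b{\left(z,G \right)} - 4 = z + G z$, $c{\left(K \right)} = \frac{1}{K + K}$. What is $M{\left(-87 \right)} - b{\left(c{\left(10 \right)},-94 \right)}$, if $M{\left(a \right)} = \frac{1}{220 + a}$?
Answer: $\frac{1789}{7980} \approx 0.22419$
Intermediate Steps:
$c{\left(K \right)} = \frac{1}{2 K}$
$b{\left(z,G \right)} = \frac{4}{3} + \frac{z}{3} + \frac{G z}{3}$ ($b{\left(z,G \right)} = \frac{4}{3} + \frac{z + G z}{3} = \frac{4}{3} + \left(\frac{z}{3} + \frac{G z}{3}\right) = \frac{4}{3} + \frac{z}{3} + \frac{G z}{3}$)
$M{\left(-87 \right)} - b{\left(c{\left(10 \right)},-94 \right)} = \frac{1}{220 - 87} - \left(\frac{4}{3} + \frac{\frac{1}{2} \cdot \frac{1}{10}}{3} + \frac{1}{3} \left(-94\right) \frac{1}{2 \cdot 10}\right) = \frac{1}{133} - \left(\frac{4}{3} + \frac{\frac{1}{2} \cdot \frac{1}{10}}{3} + \frac{1}{3} \left(-94\right) \frac{1}{2} \cdot \frac{1}{10}\right) = \frac{1}{133} - \left(\frac{4}{3} + \frac{1}{3} \cdot \frac{1}{20} + \frac{1}{3} \left(-94\right) \frac{1}{20}\right) = \frac{1}{133} - \left(\frac{4}{3} + \frac{1}{60} - \frac{47}{30}\right) = \frac{1}{133} - - \frac{13}{60} = \frac{1}{133} + \frac{13}{60} = \frac{1789}{7980}$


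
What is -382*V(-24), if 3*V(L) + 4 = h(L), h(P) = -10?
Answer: 5348/3 ≈ 1782.7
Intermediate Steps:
V(L) = -14/3 (V(L) = -4/3 + (⅓)*(-10) = -4/3 - 10/3 = -14/3)
-382*V(-24) = -382*(-14/3) = 5348/3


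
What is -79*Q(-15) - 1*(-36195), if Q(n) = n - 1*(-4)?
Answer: 37064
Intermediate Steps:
Q(n) = 4 + n (Q(n) = n + 4 = 4 + n)
-79*Q(-15) - 1*(-36195) = -79*(4 - 15) - 1*(-36195) = -79*(-11) + 36195 = 869 + 36195 = 37064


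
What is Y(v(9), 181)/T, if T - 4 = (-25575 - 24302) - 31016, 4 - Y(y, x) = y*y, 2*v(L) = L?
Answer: 65/323556 ≈ 0.00020089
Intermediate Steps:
v(L) = L/2
Y(y, x) = 4 - y² (Y(y, x) = 4 - y*y = 4 - y²)
T = -80889 (T = 4 + ((-25575 - 24302) - 31016) = 4 + (-49877 - 31016) = 4 - 80893 = -80889)
Y(v(9), 181)/T = (4 - ((½)*9)²)/(-80889) = (4 - (9/2)²)*(-1/80889) = (4 - 1*81/4)*(-1/80889) = (4 - 81/4)*(-1/80889) = -65/4*(-1/80889) = 65/323556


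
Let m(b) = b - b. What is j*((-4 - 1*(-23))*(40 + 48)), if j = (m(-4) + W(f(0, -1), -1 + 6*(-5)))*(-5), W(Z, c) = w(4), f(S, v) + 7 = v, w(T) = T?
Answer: -33440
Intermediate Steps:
f(S, v) = -7 + v
m(b) = 0
W(Z, c) = 4
j = -20 (j = (0 + 4)*(-5) = 4*(-5) = -20)
j*((-4 - 1*(-23))*(40 + 48)) = -20*(-4 - 1*(-23))*(40 + 48) = -20*(-4 + 23)*88 = -380*88 = -20*1672 = -33440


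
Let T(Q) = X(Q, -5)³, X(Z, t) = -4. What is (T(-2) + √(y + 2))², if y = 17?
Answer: (-64 + √19)² ≈ 3557.1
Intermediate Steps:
T(Q) = -64 (T(Q) = (-4)³ = -64)
(T(-2) + √(y + 2))² = (-64 + √(17 + 2))² = (-64 + √19)²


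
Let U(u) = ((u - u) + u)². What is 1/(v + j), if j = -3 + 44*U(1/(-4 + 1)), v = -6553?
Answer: -9/58960 ≈ -0.00015265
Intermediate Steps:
U(u) = u² (U(u) = (0 + u)² = u²)
j = 17/9 (j = -3 + 44*(1/(-4 + 1))² = -3 + 44*(1/(-3))² = -3 + 44*(-⅓)² = -3 + 44*(⅑) = -3 + 44/9 = 17/9 ≈ 1.8889)
1/(v + j) = 1/(-6553 + 17/9) = 1/(-58960/9) = -9/58960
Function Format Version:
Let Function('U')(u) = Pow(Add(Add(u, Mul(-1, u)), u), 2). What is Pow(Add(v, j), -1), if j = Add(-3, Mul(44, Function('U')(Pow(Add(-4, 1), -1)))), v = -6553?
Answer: Rational(-9, 58960) ≈ -0.00015265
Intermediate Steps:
Function('U')(u) = Pow(u, 2) (Function('U')(u) = Pow(Add(0, u), 2) = Pow(u, 2))
j = Rational(17, 9) (j = Add(-3, Mul(44, Pow(Pow(Add(-4, 1), -1), 2))) = Add(-3, Mul(44, Pow(Pow(-3, -1), 2))) = Add(-3, Mul(44, Pow(Rational(-1, 3), 2))) = Add(-3, Mul(44, Rational(1, 9))) = Add(-3, Rational(44, 9)) = Rational(17, 9) ≈ 1.8889)
Pow(Add(v, j), -1) = Pow(Add(-6553, Rational(17, 9)), -1) = Pow(Rational(-58960, 9), -1) = Rational(-9, 58960)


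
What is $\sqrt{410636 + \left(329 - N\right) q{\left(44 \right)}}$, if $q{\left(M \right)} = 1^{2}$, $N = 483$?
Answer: $\sqrt{410482} \approx 640.69$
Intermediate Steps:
$q{\left(M \right)} = 1$
$\sqrt{410636 + \left(329 - N\right) q{\left(44 \right)}} = \sqrt{410636 + \left(329 - 483\right) 1} = \sqrt{410636 - 154} = \sqrt{410482}$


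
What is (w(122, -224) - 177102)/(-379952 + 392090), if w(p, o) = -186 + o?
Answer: -88756/6069 ≈ -14.624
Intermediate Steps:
(w(122, -224) - 177102)/(-379952 + 392090) = ((-186 - 224) - 177102)/(-379952 + 392090) = (-410 - 177102)/12138 = -177512*1/12138 = -88756/6069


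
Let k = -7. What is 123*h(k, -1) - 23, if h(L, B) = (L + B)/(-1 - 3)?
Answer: 223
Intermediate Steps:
h(L, B) = -B/4 - L/4 (h(L, B) = (B + L)/(-4) = (B + L)*(-1/4) = -B/4 - L/4)
123*h(k, -1) - 23 = 123*(-1/4*(-1) - 1/4*(-7)) - 23 = 123*(1/4 + 7/4) - 23 = 123*2 - 23 = 246 - 23 = 223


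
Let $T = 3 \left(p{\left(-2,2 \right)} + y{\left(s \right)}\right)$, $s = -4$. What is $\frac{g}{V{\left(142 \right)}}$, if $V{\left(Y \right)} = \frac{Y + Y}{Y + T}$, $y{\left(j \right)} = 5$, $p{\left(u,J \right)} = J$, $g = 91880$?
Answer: $\frac{3744110}{71} \approx 52734.0$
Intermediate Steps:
$T = 21$ ($T = 3 \left(2 + 5\right) = 3 \cdot 7 = 21$)
$V{\left(Y \right)} = \frac{2 Y}{21 + Y}$ ($V{\left(Y \right)} = \frac{Y + Y}{Y + 21} = \frac{2 Y}{21 + Y}$)
$\frac{g}{V{\left(142 \right)}} = \frac{91880}{2 \cdot 142 \frac{1}{21 + 142}} = \frac{91880}{2 \cdot 142 \cdot \frac{1}{163}} = \frac{91880}{\frac{284}{163}} = 91880 \cdot \frac{163}{284} = \frac{3744110}{71}$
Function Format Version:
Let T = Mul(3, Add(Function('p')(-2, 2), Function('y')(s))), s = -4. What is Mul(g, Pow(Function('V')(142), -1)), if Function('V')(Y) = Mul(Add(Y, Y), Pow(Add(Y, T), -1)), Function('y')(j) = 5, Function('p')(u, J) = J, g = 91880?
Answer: Rational(3744110, 71) ≈ 52734.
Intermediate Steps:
T = 21 (T = Mul(3, Add(2, 5)) = Mul(3, 7) = 21)
Function('V')(Y) = Mul(2, Y, Pow(Add(21, Y), -1)) (Function('V')(Y) = Mul(Add(Y, Y), Pow(Add(Y, 21), -1)) = Mul(Mul(2, Y), Pow(Add(21, Y), -1)) = Mul(2, Y, Pow(Add(21, Y), -1)))
Mul(g, Pow(Function('V')(142), -1)) = Mul(91880, Pow(Mul(2, 142, Pow(Add(21, 142), -1)), -1)) = Mul(91880, Pow(Mul(2, 142, Pow(163, -1)), -1)) = Mul(91880, Pow(Mul(2, 142, Rational(1, 163)), -1)) = Mul(91880, Pow(Rational(284, 163), -1)) = Mul(91880, Rational(163, 284)) = Rational(3744110, 71)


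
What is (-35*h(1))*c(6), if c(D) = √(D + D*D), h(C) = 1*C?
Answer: -35*√42 ≈ -226.83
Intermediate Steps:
h(C) = C
c(D) = √(D + D²)
(-35*h(1))*c(6) = (-35*1)*√(6*(1 + 6)) = -35*√42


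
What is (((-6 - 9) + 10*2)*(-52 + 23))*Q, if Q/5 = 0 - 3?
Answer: 2175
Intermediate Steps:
Q = -15 (Q = 5*(0 - 3) = 5*(-3) = -15)
(((-6 - 9) + 10*2)*(-52 + 23))*Q = (((-6 - 9) + 10*2)*(-52 + 23))*(-15) = ((-15 + 20)*(-29))*(-15) = (5*(-29))*(-15) = -145*(-15) = 2175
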